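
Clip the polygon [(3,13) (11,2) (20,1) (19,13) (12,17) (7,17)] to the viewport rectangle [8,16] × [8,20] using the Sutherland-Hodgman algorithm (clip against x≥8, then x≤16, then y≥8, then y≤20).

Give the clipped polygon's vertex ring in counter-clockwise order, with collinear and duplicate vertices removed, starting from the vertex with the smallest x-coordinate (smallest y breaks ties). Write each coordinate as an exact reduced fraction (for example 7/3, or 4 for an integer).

1. After x ≥ 8: [(8,49/8) (11,2) (20,1) (19,13) (12,17) (8,17)]
2. After x ≤ 16: [(8,49/8) (11,2) (16,13/9) (16,103/7) (12,17) (8,17)]
3. After y ≥ 8: [(8,8) (16,8) (16,103/7) (12,17) (8,17)]
4. After y ≤ 20: [(8,8) (16,8) (16,103/7) (12,17) (8,17)]
5. Canonical ring: [(8,8) (16,8) (16,103/7) (12,17) (8,17)]

Clipped polygon: [(8,8) (16,8) (16,103/7) (12,17) (8,17)]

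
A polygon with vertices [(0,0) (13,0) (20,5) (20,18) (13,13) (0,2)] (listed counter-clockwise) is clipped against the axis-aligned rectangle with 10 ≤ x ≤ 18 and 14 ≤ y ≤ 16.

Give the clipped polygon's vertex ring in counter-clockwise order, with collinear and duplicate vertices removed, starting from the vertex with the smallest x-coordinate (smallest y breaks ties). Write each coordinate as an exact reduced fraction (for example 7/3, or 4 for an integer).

1. After x ≥ 10: [(10,0) (13,0) (20,5) (20,18) (13,13) (10,136/13)]
2. After x ≤ 18: [(10,0) (13,0) (18,25/7) (18,116/7) (13,13) (10,136/13)]
3. After y ≥ 14: [(18,14) (18,116/7) (72/5,14)]
4. After y ≤ 16: [(18,14) (18,16) (86/5,16) (72/5,14)]
5. Canonical ring: [(72/5,14) (18,14) (18,16) (86/5,16)]

Clipped polygon: [(72/5,14) (18,14) (18,16) (86/5,16)]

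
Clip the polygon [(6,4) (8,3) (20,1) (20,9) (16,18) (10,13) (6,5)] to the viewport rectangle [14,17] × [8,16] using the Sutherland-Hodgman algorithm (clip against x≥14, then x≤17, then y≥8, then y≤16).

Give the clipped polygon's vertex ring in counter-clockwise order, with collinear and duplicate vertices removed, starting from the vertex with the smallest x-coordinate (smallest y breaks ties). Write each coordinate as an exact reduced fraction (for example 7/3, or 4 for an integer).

1. After x ≥ 14: [(14,2) (20,1) (20,9) (16,18) (14,49/3)]
2. After x ≤ 17: [(14,2) (17,3/2) (17,63/4) (16,18) (14,49/3)]
3. After y ≥ 8: [(14,8) (17,8) (17,63/4) (16,18) (14,49/3)]
4. After y ≤ 16: [(14,16) (14,8) (17,8) (17,63/4) (152/9,16)]
5. Canonical ring: [(14,8) (17,8) (17,63/4) (152/9,16) (14,16)]

Clipped polygon: [(14,8) (17,8) (17,63/4) (152/9,16) (14,16)]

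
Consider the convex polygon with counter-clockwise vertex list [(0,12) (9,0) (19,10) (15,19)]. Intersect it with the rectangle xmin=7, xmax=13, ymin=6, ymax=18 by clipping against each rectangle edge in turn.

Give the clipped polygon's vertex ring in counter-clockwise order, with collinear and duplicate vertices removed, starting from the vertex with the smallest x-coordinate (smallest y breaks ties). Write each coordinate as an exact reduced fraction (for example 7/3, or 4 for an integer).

Clipped polygon: [(7,6) (13,6) (13,18) (90/7,18) (7,229/15)]

1. After x ≥ 7: [(7,229/15) (7,8/3) (9,0) (19,10) (15,19)]
2. After x ≤ 13: [(13,271/15) (7,229/15) (7,8/3) (9,0) (13,4)]
3. After y ≥ 6: [(13,6) (13,271/15) (7,229/15) (7,6)]
4. After y ≤ 18: [(13,6) (13,18) (90/7,18) (7,229/15) (7,6)]
5. Canonical ring: [(7,6) (13,6) (13,18) (90/7,18) (7,229/15)]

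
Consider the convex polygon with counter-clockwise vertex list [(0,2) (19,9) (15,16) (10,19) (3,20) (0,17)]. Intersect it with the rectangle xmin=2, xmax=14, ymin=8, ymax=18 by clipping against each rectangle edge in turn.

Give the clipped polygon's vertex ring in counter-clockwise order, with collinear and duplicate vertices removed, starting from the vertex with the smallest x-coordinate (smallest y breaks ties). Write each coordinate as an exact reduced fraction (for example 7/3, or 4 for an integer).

Clipped polygon: [(2,8) (14,8) (14,83/5) (35/3,18) (2,18)]

1. After x ≥ 2: [(2,52/19) (19,9) (15,16) (10,19) (3,20) (2,19)]
2. After x ≤ 14: [(2,52/19) (14,136/19) (14,83/5) (10,19) (3,20) (2,19)]
3. After y ≥ 8: [(2,8) (14,8) (14,83/5) (10,19) (3,20) (2,19)]
4. After y ≤ 18: [(2,18) (2,8) (14,8) (14,83/5) (35/3,18)]
5. Canonical ring: [(2,8) (14,8) (14,83/5) (35/3,18) (2,18)]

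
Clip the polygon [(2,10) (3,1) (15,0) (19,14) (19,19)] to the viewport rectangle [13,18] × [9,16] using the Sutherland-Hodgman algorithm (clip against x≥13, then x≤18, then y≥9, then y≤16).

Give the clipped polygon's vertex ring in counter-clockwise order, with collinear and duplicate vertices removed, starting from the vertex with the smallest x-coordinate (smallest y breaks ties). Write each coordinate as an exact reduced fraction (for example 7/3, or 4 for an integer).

Clipped polygon: [(13,9) (123/7,9) (18,21/2) (18,16) (40/3,16) (13,269/17)]

1. After x ≥ 13: [(13,269/17) (13,1/6) (15,0) (19,14) (19,19)]
2. After x ≤ 18: [(18,314/17) (13,269/17) (13,1/6) (15,0) (18,21/2)]
3. After y ≥ 9: [(18,314/17) (13,269/17) (13,9) (123/7,9) (18,21/2)]
4. After y ≤ 16: [(18,16) (40/3,16) (13,269/17) (13,9) (123/7,9) (18,21/2)]
5. Canonical ring: [(13,9) (123/7,9) (18,21/2) (18,16) (40/3,16) (13,269/17)]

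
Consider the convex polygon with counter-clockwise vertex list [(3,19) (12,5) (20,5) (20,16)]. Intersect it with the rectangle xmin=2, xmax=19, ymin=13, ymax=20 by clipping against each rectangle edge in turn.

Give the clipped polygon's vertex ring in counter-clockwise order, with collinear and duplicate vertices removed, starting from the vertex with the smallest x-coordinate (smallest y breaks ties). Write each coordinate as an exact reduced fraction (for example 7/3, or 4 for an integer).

1. After x ≥ 2: [(3,19) (12,5) (20,5) (20,16)]
2. After x ≤ 19: [(19,275/17) (3,19) (12,5) (19,5)]
3. After y ≥ 13: [(19,13) (19,275/17) (3,19) (48/7,13)]
4. After y ≤ 20: [(19,13) (19,275/17) (3,19) (48/7,13)]
5. Canonical ring: [(3,19) (48/7,13) (19,13) (19,275/17)]

Clipped polygon: [(3,19) (48/7,13) (19,13) (19,275/17)]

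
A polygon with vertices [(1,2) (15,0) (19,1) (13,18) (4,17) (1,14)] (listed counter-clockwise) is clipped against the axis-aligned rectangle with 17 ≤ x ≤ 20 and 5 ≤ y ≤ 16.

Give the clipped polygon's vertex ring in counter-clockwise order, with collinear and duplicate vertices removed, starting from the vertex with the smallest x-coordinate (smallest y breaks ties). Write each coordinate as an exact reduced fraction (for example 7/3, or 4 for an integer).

Clipped polygon: [(17,5) (299/17,5) (17,20/3)]

1. After x ≥ 17: [(17,1/2) (19,1) (17,20/3)]
2. After x ≤ 20: [(17,1/2) (19,1) (17,20/3)]
3. After y ≥ 5: [(17,5) (299/17,5) (17,20/3)]
4. After y ≤ 16: [(17,5) (299/17,5) (17,20/3)]
5. Canonical ring: [(17,5) (299/17,5) (17,20/3)]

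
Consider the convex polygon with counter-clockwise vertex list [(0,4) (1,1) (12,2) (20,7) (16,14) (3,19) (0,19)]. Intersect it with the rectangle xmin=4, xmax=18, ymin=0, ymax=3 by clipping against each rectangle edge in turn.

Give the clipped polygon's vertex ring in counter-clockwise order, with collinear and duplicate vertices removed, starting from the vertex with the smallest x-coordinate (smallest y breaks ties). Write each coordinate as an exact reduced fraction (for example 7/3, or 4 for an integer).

Clipped polygon: [(4,14/11) (12,2) (68/5,3) (4,3)]

1. After x ≥ 4: [(4,14/11) (12,2) (20,7) (16,14) (4,242/13)]
2. After x ≤ 18: [(4,14/11) (12,2) (18,23/4) (18,21/2) (16,14) (4,242/13)]
3. After y ≥ 0: [(4,14/11) (12,2) (18,23/4) (18,21/2) (16,14) (4,242/13)]
4. After y ≤ 3: [(4,3) (4,14/11) (12,2) (68/5,3)]
5. Canonical ring: [(4,14/11) (12,2) (68/5,3) (4,3)]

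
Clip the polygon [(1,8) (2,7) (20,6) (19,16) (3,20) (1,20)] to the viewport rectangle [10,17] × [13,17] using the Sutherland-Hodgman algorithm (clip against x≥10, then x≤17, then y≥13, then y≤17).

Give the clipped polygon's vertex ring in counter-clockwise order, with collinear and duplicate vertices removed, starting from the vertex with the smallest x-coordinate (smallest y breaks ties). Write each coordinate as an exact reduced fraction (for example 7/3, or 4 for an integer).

1. After x ≥ 10: [(10,59/9) (20,6) (19,16) (10,73/4)]
2. After x ≤ 17: [(10,59/9) (17,37/6) (17,33/2) (10,73/4)]
3. After y ≥ 13: [(10,13) (17,13) (17,33/2) (10,73/4)]
4. After y ≤ 17: [(10,17) (10,13) (17,13) (17,33/2) (15,17)]
5. Canonical ring: [(10,13) (17,13) (17,33/2) (15,17) (10,17)]

Clipped polygon: [(10,13) (17,13) (17,33/2) (15,17) (10,17)]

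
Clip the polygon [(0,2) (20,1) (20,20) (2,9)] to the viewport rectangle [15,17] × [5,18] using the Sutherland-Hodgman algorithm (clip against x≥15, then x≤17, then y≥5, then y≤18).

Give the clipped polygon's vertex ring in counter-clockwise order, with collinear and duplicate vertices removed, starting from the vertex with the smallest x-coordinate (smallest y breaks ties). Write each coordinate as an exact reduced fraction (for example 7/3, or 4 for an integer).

1. After x ≥ 15: [(15,5/4) (20,1) (20,20) (15,305/18)]
2. After x ≤ 17: [(15,5/4) (17,23/20) (17,109/6) (15,305/18)]
3. After y ≥ 5: [(15,5) (17,5) (17,109/6) (15,305/18)]
4. After y ≤ 18: [(15,5) (17,5) (17,18) (184/11,18) (15,305/18)]
5. Canonical ring: [(15,5) (17,5) (17,18) (184/11,18) (15,305/18)]

Clipped polygon: [(15,5) (17,5) (17,18) (184/11,18) (15,305/18)]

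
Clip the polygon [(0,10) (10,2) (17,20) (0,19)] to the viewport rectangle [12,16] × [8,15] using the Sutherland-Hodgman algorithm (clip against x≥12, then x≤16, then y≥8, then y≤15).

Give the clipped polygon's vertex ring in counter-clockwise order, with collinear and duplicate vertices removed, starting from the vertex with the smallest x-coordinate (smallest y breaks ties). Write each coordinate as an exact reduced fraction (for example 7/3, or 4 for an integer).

Clipped polygon: [(12,8) (37/3,8) (271/18,15) (12,15)]

1. After x ≥ 12: [(12,50/7) (17,20) (12,335/17)]
2. After x ≤ 16: [(12,50/7) (16,122/7) (16,339/17) (12,335/17)]
3. After y ≥ 8: [(12,8) (37/3,8) (16,122/7) (16,339/17) (12,335/17)]
4. After y ≤ 15: [(12,15) (12,8) (37/3,8) (271/18,15)]
5. Canonical ring: [(12,8) (37/3,8) (271/18,15) (12,15)]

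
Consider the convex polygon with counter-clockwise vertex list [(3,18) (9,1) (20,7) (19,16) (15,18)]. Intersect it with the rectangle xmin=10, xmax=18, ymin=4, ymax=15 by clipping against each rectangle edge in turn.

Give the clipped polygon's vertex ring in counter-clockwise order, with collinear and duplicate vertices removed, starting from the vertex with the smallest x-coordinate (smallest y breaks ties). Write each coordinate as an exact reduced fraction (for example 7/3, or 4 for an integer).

1. After x ≥ 10: [(10,18) (10,17/11) (20,7) (19,16) (15,18)]
2. After x ≤ 18: [(10,18) (10,17/11) (18,65/11) (18,33/2) (15,18)]
3. After y ≥ 4: [(10,18) (10,4) (29/2,4) (18,65/11) (18,33/2) (15,18)]
4. After y ≤ 15: [(10,15) (10,4) (29/2,4) (18,65/11) (18,15)]
5. Canonical ring: [(10,4) (29/2,4) (18,65/11) (18,15) (10,15)]

Clipped polygon: [(10,4) (29/2,4) (18,65/11) (18,15) (10,15)]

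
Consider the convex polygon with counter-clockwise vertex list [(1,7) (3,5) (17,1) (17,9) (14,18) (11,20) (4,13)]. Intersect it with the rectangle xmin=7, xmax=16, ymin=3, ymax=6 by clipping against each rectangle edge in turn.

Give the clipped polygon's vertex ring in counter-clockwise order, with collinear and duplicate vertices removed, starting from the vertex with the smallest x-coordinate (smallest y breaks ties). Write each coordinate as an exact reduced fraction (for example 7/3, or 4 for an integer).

1. After x ≥ 7: [(7,27/7) (17,1) (17,9) (14,18) (11,20) (7,16)]
2. After x ≤ 16: [(7,27/7) (16,9/7) (16,12) (14,18) (11,20) (7,16)]
3. After y ≥ 3: [(7,27/7) (10,3) (16,3) (16,12) (14,18) (11,20) (7,16)]
4. After y ≤ 6: [(7,6) (7,27/7) (10,3) (16,3) (16,6)]
5. Canonical ring: [(7,27/7) (10,3) (16,3) (16,6) (7,6)]

Clipped polygon: [(7,27/7) (10,3) (16,3) (16,6) (7,6)]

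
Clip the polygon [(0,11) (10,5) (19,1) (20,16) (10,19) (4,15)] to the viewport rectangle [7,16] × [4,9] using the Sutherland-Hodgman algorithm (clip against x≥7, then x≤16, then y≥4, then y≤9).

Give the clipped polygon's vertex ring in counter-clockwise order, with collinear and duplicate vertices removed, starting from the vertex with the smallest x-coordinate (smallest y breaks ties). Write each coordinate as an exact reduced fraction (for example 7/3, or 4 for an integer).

1. After x ≥ 7: [(7,34/5) (10,5) (19,1) (20,16) (10,19) (7,17)]
2. After x ≤ 16: [(7,34/5) (10,5) (16,7/3) (16,86/5) (10,19) (7,17)]
3. After y ≥ 4: [(7,34/5) (10,5) (49/4,4) (16,4) (16,86/5) (10,19) (7,17)]
4. After y ≤ 9: [(7,9) (7,34/5) (10,5) (49/4,4) (16,4) (16,9)]
5. Canonical ring: [(7,34/5) (10,5) (49/4,4) (16,4) (16,9) (7,9)]

Clipped polygon: [(7,34/5) (10,5) (49/4,4) (16,4) (16,9) (7,9)]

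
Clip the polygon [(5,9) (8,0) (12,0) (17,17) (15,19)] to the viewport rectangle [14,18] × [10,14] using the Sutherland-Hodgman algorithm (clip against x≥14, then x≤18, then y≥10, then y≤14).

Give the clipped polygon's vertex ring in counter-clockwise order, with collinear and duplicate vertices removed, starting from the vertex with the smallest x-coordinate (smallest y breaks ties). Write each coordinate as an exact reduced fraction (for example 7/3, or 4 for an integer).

1. After x ≥ 14: [(14,18) (14,34/5) (17,17) (15,19)]
2. After x ≤ 18: [(14,18) (14,34/5) (17,17) (15,19)]
3. After y ≥ 10: [(14,18) (14,10) (254/17,10) (17,17) (15,19)]
4. After y ≤ 14: [(14,14) (14,10) (254/17,10) (274/17,14)]
5. Canonical ring: [(14,10) (254/17,10) (274/17,14) (14,14)]

Clipped polygon: [(14,10) (254/17,10) (274/17,14) (14,14)]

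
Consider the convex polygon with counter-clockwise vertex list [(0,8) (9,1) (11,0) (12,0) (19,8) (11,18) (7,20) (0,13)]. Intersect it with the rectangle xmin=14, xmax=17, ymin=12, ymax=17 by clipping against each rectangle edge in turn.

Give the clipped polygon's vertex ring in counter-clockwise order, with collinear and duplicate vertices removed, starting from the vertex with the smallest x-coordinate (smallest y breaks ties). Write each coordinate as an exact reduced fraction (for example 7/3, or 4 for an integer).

Clipped polygon: [(14,12) (79/5,12) (14,57/4)]

1. After x ≥ 14: [(14,16/7) (19,8) (14,57/4)]
2. After x ≤ 17: [(14,16/7) (17,40/7) (17,21/2) (14,57/4)]
3. After y ≥ 12: [(14,12) (79/5,12) (14,57/4)]
4. After y ≤ 17: [(14,12) (79/5,12) (14,57/4)]
5. Canonical ring: [(14,12) (79/5,12) (14,57/4)]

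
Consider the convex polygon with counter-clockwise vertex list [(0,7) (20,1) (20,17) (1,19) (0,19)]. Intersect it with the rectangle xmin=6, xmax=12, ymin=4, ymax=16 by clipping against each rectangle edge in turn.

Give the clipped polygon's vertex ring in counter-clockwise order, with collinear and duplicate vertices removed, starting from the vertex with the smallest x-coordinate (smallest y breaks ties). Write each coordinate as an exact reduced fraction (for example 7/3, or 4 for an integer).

1. After x ≥ 6: [(6,26/5) (20,1) (20,17) (6,351/19)]
2. After x ≤ 12: [(6,26/5) (12,17/5) (12,339/19) (6,351/19)]
3. After y ≥ 4: [(6,26/5) (10,4) (12,4) (12,339/19) (6,351/19)]
4. After y ≤ 16: [(6,16) (6,26/5) (10,4) (12,4) (12,16)]
5. Canonical ring: [(6,26/5) (10,4) (12,4) (12,16) (6,16)]

Clipped polygon: [(6,26/5) (10,4) (12,4) (12,16) (6,16)]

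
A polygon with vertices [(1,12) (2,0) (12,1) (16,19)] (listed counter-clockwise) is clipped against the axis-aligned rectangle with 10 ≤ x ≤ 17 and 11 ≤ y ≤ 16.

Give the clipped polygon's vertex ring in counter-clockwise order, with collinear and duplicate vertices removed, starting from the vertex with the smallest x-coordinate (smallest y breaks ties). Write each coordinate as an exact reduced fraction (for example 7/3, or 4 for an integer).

1. After x ≥ 10: [(10,81/5) (10,4/5) (12,1) (16,19)]
2. After x ≤ 17: [(10,81/5) (10,4/5) (12,1) (16,19)]
3. After y ≥ 11: [(10,81/5) (10,11) (128/9,11) (16,19)]
4. After y ≤ 16: [(10,16) (10,11) (128/9,11) (46/3,16)]
5. Canonical ring: [(10,11) (128/9,11) (46/3,16) (10,16)]

Clipped polygon: [(10,11) (128/9,11) (46/3,16) (10,16)]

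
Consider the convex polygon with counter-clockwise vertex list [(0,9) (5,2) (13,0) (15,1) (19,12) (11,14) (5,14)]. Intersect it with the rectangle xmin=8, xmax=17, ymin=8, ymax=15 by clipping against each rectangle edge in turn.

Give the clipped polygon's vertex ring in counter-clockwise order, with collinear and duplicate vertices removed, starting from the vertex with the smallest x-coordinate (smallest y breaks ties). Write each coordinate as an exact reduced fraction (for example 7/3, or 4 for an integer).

1. After x ≥ 8: [(8,5/4) (13,0) (15,1) (19,12) (11,14) (8,14)]
2. After x ≤ 17: [(8,5/4) (13,0) (15,1) (17,13/2) (17,25/2) (11,14) (8,14)]
3. After y ≥ 8: [(8,8) (17,8) (17,25/2) (11,14) (8,14)]
4. After y ≤ 15: [(8,8) (17,8) (17,25/2) (11,14) (8,14)]
5. Canonical ring: [(8,8) (17,8) (17,25/2) (11,14) (8,14)]

Clipped polygon: [(8,8) (17,8) (17,25/2) (11,14) (8,14)]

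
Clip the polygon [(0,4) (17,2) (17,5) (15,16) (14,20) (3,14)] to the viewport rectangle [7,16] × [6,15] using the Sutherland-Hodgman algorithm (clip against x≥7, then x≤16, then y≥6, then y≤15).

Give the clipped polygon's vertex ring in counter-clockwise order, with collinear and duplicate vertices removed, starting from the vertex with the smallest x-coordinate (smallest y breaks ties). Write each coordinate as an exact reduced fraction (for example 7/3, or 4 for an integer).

Clipped polygon: [(7,6) (16,6) (16,21/2) (167/11,15) (7,15)]

1. After x ≥ 7: [(7,54/17) (17,2) (17,5) (15,16) (14,20) (7,178/11)]
2. After x ≤ 16: [(7,54/17) (16,36/17) (16,21/2) (15,16) (14,20) (7,178/11)]
3. After y ≥ 6: [(7,6) (16,6) (16,21/2) (15,16) (14,20) (7,178/11)]
4. After y ≤ 15: [(7,15) (7,6) (16,6) (16,21/2) (167/11,15)]
5. Canonical ring: [(7,6) (16,6) (16,21/2) (167/11,15) (7,15)]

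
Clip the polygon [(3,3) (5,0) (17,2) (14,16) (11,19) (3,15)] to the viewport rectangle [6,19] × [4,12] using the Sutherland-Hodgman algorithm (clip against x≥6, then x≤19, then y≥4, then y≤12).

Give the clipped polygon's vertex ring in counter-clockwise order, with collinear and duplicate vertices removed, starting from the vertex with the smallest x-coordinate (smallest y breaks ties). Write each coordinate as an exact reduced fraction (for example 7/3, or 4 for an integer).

1. After x ≥ 6: [(6,1/6) (17,2) (14,16) (11,19) (6,33/2)]
2. After x ≤ 19: [(6,1/6) (17,2) (14,16) (11,19) (6,33/2)]
3. After y ≥ 4: [(6,4) (116/7,4) (14,16) (11,19) (6,33/2)]
4. After y ≤ 12: [(6,12) (6,4) (116/7,4) (104/7,12)]
5. Canonical ring: [(6,4) (116/7,4) (104/7,12) (6,12)]

Clipped polygon: [(6,4) (116/7,4) (104/7,12) (6,12)]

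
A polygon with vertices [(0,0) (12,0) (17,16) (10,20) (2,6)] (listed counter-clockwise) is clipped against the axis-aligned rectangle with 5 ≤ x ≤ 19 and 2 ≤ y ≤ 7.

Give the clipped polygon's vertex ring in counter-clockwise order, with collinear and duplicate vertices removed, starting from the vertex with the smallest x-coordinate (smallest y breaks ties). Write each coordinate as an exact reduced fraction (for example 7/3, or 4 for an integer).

Clipped polygon: [(5,2) (101/8,2) (227/16,7) (5,7)]

1. After x ≥ 5: [(5,0) (12,0) (17,16) (10,20) (5,45/4)]
2. After x ≤ 19: [(5,0) (12,0) (17,16) (10,20) (5,45/4)]
3. After y ≥ 2: [(5,2) (101/8,2) (17,16) (10,20) (5,45/4)]
4. After y ≤ 7: [(5,7) (5,2) (101/8,2) (227/16,7)]
5. Canonical ring: [(5,2) (101/8,2) (227/16,7) (5,7)]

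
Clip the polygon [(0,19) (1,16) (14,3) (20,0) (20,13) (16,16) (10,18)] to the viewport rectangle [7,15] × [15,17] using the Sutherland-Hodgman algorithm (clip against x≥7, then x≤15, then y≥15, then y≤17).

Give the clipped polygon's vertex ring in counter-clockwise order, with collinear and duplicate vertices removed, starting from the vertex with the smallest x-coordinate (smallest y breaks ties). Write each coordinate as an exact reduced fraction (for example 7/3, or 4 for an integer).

Clipped polygon: [(7,15) (15,15) (15,49/3) (13,17) (7,17)]

1. After x ≥ 7: [(7,183/10) (7,10) (14,3) (20,0) (20,13) (16,16) (10,18)]
2. After x ≤ 15: [(7,183/10) (7,10) (14,3) (15,5/2) (15,49/3) (10,18)]
3. After y ≥ 15: [(7,183/10) (7,15) (15,15) (15,49/3) (10,18)]
4. After y ≤ 17: [(7,17) (7,15) (15,15) (15,49/3) (13,17)]
5. Canonical ring: [(7,15) (15,15) (15,49/3) (13,17) (7,17)]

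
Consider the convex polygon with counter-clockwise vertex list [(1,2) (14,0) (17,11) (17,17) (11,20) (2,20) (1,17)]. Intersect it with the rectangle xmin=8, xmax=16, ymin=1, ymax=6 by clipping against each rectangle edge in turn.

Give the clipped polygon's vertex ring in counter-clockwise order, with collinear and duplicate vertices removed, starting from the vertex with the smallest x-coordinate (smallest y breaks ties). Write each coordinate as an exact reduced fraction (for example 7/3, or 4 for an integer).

1. After x ≥ 8: [(8,12/13) (14,0) (17,11) (17,17) (11,20) (8,20)]
2. After x ≤ 16: [(8,12/13) (14,0) (16,22/3) (16,35/2) (11,20) (8,20)]
3. After y ≥ 1: [(8,1) (157/11,1) (16,22/3) (16,35/2) (11,20) (8,20)]
4. After y ≤ 6: [(8,6) (8,1) (157/11,1) (172/11,6)]
5. Canonical ring: [(8,1) (157/11,1) (172/11,6) (8,6)]

Clipped polygon: [(8,1) (157/11,1) (172/11,6) (8,6)]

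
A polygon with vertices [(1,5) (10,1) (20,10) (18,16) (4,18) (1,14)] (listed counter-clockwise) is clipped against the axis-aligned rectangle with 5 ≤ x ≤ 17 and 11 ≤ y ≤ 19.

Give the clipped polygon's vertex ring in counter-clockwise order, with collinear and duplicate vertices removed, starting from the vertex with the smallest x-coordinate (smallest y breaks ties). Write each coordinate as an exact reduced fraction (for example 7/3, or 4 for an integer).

Clipped polygon: [(5,11) (17,11) (17,113/7) (5,125/7)]

1. After x ≥ 5: [(5,29/9) (10,1) (20,10) (18,16) (5,125/7)]
2. After x ≤ 17: [(5,29/9) (10,1) (17,73/10) (17,113/7) (5,125/7)]
3. After y ≥ 11: [(5,11) (17,11) (17,113/7) (5,125/7)]
4. After y ≤ 19: [(5,11) (17,11) (17,113/7) (5,125/7)]
5. Canonical ring: [(5,11) (17,11) (17,113/7) (5,125/7)]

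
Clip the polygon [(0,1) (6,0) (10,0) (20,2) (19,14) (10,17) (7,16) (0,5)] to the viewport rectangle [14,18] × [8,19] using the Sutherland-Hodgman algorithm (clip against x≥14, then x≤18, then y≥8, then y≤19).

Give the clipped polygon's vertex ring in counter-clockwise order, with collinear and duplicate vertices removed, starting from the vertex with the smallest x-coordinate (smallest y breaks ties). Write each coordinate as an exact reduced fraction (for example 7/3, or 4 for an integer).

1. After x ≥ 14: [(14,4/5) (20,2) (19,14) (14,47/3)]
2. After x ≤ 18: [(14,4/5) (18,8/5) (18,43/3) (14,47/3)]
3. After y ≥ 8: [(14,8) (18,8) (18,43/3) (14,47/3)]
4. After y ≤ 19: [(14,8) (18,8) (18,43/3) (14,47/3)]
5. Canonical ring: [(14,8) (18,8) (18,43/3) (14,47/3)]

Clipped polygon: [(14,8) (18,8) (18,43/3) (14,47/3)]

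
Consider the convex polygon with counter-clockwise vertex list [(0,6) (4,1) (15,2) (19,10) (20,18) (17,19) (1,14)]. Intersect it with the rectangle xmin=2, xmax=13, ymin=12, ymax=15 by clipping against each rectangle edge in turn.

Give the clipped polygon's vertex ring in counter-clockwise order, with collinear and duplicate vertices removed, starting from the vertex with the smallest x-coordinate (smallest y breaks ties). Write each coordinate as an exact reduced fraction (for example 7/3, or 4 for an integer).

Clipped polygon: [(2,12) (13,12) (13,15) (21/5,15) (2,229/16)]

1. After x ≥ 2: [(2,7/2) (4,1) (15,2) (19,10) (20,18) (17,19) (2,229/16)]
2. After x ≤ 13: [(2,7/2) (4,1) (13,20/11) (13,71/4) (2,229/16)]
3. After y ≥ 12: [(2,12) (13,12) (13,71/4) (2,229/16)]
4. After y ≤ 15: [(2,12) (13,12) (13,15) (21/5,15) (2,229/16)]
5. Canonical ring: [(2,12) (13,12) (13,15) (21/5,15) (2,229/16)]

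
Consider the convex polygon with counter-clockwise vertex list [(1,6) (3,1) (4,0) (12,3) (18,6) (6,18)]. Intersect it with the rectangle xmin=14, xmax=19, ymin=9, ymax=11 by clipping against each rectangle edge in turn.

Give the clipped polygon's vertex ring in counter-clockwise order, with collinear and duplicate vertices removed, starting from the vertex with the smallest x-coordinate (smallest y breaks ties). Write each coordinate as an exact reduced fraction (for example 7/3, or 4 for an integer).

1. After x ≥ 14: [(14,4) (18,6) (14,10)]
2. After x ≤ 19: [(14,4) (18,6) (14,10)]
3. After y ≥ 9: [(14,9) (15,9) (14,10)]
4. After y ≤ 11: [(14,9) (15,9) (14,10)]
5. Canonical ring: [(14,9) (15,9) (14,10)]

Clipped polygon: [(14,9) (15,9) (14,10)]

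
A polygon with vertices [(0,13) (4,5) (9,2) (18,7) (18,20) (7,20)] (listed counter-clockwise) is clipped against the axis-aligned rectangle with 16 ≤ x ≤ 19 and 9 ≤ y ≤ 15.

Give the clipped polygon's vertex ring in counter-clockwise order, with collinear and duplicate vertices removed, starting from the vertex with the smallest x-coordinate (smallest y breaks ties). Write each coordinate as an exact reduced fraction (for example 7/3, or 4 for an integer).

1. After x ≥ 16: [(16,53/9) (18,7) (18,20) (16,20)]
2. After x ≤ 19: [(16,53/9) (18,7) (18,20) (16,20)]
3. After y ≥ 9: [(16,9) (18,9) (18,20) (16,20)]
4. After y ≤ 15: [(16,15) (16,9) (18,9) (18,15)]
5. Canonical ring: [(16,9) (18,9) (18,15) (16,15)]

Clipped polygon: [(16,9) (18,9) (18,15) (16,15)]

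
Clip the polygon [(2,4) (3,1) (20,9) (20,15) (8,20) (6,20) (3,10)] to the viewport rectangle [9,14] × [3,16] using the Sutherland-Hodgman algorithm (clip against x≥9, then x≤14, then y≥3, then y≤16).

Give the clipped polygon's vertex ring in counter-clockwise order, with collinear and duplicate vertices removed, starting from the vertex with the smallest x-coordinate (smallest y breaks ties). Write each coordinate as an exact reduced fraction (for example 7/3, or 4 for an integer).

Clipped polygon: [(9,65/17) (14,105/17) (14,16) (9,16)]

1. After x ≥ 9: [(9,65/17) (20,9) (20,15) (9,235/12)]
2. After x ≤ 14: [(9,65/17) (14,105/17) (14,35/2) (9,235/12)]
3. After y ≥ 3: [(9,65/17) (14,105/17) (14,35/2) (9,235/12)]
4. After y ≤ 16: [(9,16) (9,65/17) (14,105/17) (14,16)]
5. Canonical ring: [(9,65/17) (14,105/17) (14,16) (9,16)]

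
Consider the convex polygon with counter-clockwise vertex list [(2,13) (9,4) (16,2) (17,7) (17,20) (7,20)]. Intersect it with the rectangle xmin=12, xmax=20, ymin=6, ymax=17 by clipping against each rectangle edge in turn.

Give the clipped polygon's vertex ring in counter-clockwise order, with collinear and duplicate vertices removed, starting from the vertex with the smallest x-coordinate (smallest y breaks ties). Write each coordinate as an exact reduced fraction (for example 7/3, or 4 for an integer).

1. After x ≥ 12: [(12,22/7) (16,2) (17,7) (17,20) (12,20)]
2. After x ≤ 20: [(12,22/7) (16,2) (17,7) (17,20) (12,20)]
3. After y ≥ 6: [(12,6) (84/5,6) (17,7) (17,20) (12,20)]
4. After y ≤ 17: [(12,17) (12,6) (84/5,6) (17,7) (17,17)]
5. Canonical ring: [(12,6) (84/5,6) (17,7) (17,17) (12,17)]

Clipped polygon: [(12,6) (84/5,6) (17,7) (17,17) (12,17)]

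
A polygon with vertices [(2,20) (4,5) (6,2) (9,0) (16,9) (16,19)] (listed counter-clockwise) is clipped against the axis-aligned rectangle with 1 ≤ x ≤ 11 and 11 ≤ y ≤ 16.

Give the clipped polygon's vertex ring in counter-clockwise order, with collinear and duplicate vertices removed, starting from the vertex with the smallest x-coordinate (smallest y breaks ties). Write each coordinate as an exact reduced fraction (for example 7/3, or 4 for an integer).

1. After x ≥ 1: [(2,20) (4,5) (6,2) (9,0) (16,9) (16,19)]
2. After x ≤ 11: [(11,271/14) (2,20) (4,5) (6,2) (9,0) (11,18/7)]
3. After y ≥ 11: [(11,11) (11,271/14) (2,20) (16/5,11)]
4. After y ≤ 16: [(11,11) (11,16) (38/15,16) (16/5,11)]
5. Canonical ring: [(38/15,16) (16/5,11) (11,11) (11,16)]

Clipped polygon: [(38/15,16) (16/5,11) (11,11) (11,16)]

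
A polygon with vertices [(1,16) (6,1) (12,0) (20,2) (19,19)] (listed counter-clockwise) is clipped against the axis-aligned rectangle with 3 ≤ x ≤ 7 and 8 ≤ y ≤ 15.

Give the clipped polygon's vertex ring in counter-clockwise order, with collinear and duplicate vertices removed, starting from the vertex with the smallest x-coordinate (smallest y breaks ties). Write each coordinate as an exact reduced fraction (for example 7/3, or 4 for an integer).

Clipped polygon: [(3,10) (11/3,8) (7,8) (7,15) (3,15)]

1. After x ≥ 3: [(3,49/3) (3,10) (6,1) (12,0) (20,2) (19,19)]
2. After x ≤ 7: [(7,17) (3,49/3) (3,10) (6,1) (7,5/6)]
3. After y ≥ 8: [(7,8) (7,17) (3,49/3) (3,10) (11/3,8)]
4. After y ≤ 15: [(7,8) (7,15) (3,15) (3,10) (11/3,8)]
5. Canonical ring: [(3,10) (11/3,8) (7,8) (7,15) (3,15)]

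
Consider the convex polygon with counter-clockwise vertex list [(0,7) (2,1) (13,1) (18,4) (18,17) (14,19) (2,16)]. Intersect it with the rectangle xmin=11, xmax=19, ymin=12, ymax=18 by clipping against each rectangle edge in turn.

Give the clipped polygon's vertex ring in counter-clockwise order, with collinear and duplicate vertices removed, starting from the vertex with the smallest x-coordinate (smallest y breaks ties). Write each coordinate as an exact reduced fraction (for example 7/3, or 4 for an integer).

Clipped polygon: [(11,12) (18,12) (18,17) (16,18) (11,18)]

1. After x ≥ 11: [(11,1) (13,1) (18,4) (18,17) (14,19) (11,73/4)]
2. After x ≤ 19: [(11,1) (13,1) (18,4) (18,17) (14,19) (11,73/4)]
3. After y ≥ 12: [(11,12) (18,12) (18,17) (14,19) (11,73/4)]
4. After y ≤ 18: [(11,18) (11,12) (18,12) (18,17) (16,18)]
5. Canonical ring: [(11,12) (18,12) (18,17) (16,18) (11,18)]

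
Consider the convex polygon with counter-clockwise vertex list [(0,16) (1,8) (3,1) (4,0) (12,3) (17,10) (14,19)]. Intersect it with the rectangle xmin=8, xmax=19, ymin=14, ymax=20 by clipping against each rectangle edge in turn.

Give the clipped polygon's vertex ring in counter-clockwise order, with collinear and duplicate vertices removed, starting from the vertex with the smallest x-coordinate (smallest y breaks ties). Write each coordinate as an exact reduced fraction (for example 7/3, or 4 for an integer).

1. After x ≥ 8: [(8,124/7) (8,3/2) (12,3) (17,10) (14,19)]
2. After x ≤ 19: [(8,124/7) (8,3/2) (12,3) (17,10) (14,19)]
3. After y ≥ 14: [(8,124/7) (8,14) (47/3,14) (14,19)]
4. After y ≤ 20: [(8,124/7) (8,14) (47/3,14) (14,19)]
5. Canonical ring: [(8,14) (47/3,14) (14,19) (8,124/7)]

Clipped polygon: [(8,14) (47/3,14) (14,19) (8,124/7)]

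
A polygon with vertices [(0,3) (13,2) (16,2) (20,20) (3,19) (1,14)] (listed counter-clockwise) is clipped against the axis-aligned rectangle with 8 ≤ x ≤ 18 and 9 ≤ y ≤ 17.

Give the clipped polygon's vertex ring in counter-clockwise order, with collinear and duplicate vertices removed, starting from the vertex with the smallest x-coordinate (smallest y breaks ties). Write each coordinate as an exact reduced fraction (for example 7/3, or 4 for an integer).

1. After x ≥ 8: [(8,31/13) (13,2) (16,2) (20,20) (8,328/17)]
2. After x ≤ 18: [(8,31/13) (13,2) (16,2) (18,11) (18,338/17) (8,328/17)]
3. After y ≥ 9: [(8,9) (158/9,9) (18,11) (18,338/17) (8,328/17)]
4. After y ≤ 17: [(8,17) (8,9) (158/9,9) (18,11) (18,17)]
5. Canonical ring: [(8,9) (158/9,9) (18,11) (18,17) (8,17)]

Clipped polygon: [(8,9) (158/9,9) (18,11) (18,17) (8,17)]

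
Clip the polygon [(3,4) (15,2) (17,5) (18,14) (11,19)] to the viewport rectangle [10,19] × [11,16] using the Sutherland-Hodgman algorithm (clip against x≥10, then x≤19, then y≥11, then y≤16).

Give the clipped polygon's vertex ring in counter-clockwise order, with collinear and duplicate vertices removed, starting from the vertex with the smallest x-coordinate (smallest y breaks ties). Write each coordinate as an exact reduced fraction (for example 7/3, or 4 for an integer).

1. After x ≥ 10: [(10,137/8) (10,17/6) (15,2) (17,5) (18,14) (11,19)]
2. After x ≤ 19: [(10,137/8) (10,17/6) (15,2) (17,5) (18,14) (11,19)]
3. After y ≥ 11: [(10,137/8) (10,11) (53/3,11) (18,14) (11,19)]
4. After y ≤ 16: [(10,16) (10,11) (53/3,11) (18,14) (76/5,16)]
5. Canonical ring: [(10,11) (53/3,11) (18,14) (76/5,16) (10,16)]

Clipped polygon: [(10,11) (53/3,11) (18,14) (76/5,16) (10,16)]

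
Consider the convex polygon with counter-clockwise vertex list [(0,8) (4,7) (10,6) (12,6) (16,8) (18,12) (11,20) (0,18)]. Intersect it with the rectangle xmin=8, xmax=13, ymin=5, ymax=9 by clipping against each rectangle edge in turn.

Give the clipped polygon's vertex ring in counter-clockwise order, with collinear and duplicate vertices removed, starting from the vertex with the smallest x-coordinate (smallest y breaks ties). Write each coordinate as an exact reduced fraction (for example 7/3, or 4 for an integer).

1. After x ≥ 8: [(8,19/3) (10,6) (12,6) (16,8) (18,12) (11,20) (8,214/11)]
2. After x ≤ 13: [(8,19/3) (10,6) (12,6) (13,13/2) (13,124/7) (11,20) (8,214/11)]
3. After y ≥ 5: [(8,19/3) (10,6) (12,6) (13,13/2) (13,124/7) (11,20) (8,214/11)]
4. After y ≤ 9: [(8,9) (8,19/3) (10,6) (12,6) (13,13/2) (13,9)]
5. Canonical ring: [(8,19/3) (10,6) (12,6) (13,13/2) (13,9) (8,9)]

Clipped polygon: [(8,19/3) (10,6) (12,6) (13,13/2) (13,9) (8,9)]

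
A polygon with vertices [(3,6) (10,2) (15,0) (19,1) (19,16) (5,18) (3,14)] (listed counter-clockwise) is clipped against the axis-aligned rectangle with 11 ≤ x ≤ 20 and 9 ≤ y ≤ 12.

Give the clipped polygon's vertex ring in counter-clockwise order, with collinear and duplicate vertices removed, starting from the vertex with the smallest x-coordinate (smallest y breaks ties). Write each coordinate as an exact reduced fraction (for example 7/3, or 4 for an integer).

Clipped polygon: [(11,9) (19,9) (19,12) (11,12)]

1. After x ≥ 11: [(11,8/5) (15,0) (19,1) (19,16) (11,120/7)]
2. After x ≤ 20: [(11,8/5) (15,0) (19,1) (19,16) (11,120/7)]
3. After y ≥ 9: [(11,9) (19,9) (19,16) (11,120/7)]
4. After y ≤ 12: [(11,12) (11,9) (19,9) (19,12)]
5. Canonical ring: [(11,9) (19,9) (19,12) (11,12)]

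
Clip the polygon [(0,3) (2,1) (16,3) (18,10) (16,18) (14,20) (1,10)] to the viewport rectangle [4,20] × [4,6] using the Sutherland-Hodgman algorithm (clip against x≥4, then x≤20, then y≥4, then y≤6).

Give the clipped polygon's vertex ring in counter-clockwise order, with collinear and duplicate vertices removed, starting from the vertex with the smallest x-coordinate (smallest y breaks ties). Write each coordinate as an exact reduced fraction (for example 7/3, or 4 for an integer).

1. After x ≥ 4: [(4,9/7) (16,3) (18,10) (16,18) (14,20) (4,160/13)]
2. After x ≤ 20: [(4,9/7) (16,3) (18,10) (16,18) (14,20) (4,160/13)]
3. After y ≥ 4: [(4,4) (114/7,4) (18,10) (16,18) (14,20) (4,160/13)]
4. After y ≤ 6: [(4,6) (4,4) (114/7,4) (118/7,6)]
5. Canonical ring: [(4,4) (114/7,4) (118/7,6) (4,6)]

Clipped polygon: [(4,4) (114/7,4) (118/7,6) (4,6)]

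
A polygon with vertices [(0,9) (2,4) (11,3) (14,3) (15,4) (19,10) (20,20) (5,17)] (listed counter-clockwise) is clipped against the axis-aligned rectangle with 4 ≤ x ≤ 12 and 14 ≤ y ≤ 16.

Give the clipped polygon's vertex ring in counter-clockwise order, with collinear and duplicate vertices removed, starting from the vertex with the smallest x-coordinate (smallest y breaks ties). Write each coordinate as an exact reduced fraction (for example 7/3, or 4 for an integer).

1. After x ≥ 4: [(4,77/5) (4,34/9) (11,3) (14,3) (15,4) (19,10) (20,20) (5,17)]
2. After x ≤ 12: [(4,77/5) (4,34/9) (11,3) (12,3) (12,92/5) (5,17)]
3. After y ≥ 14: [(4,77/5) (4,14) (12,14) (12,92/5) (5,17)]
4. After y ≤ 16: [(35/8,16) (4,77/5) (4,14) (12,14) (12,16)]
5. Canonical ring: [(4,14) (12,14) (12,16) (35/8,16) (4,77/5)]

Clipped polygon: [(4,14) (12,14) (12,16) (35/8,16) (4,77/5)]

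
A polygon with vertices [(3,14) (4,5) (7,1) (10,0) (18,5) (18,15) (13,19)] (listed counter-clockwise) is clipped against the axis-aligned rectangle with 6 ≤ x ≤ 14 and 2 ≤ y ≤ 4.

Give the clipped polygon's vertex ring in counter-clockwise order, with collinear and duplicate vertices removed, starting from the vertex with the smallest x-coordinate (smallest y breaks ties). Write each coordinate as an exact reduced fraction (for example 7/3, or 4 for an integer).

1. After x ≥ 6: [(6,31/2) (6,7/3) (7,1) (10,0) (18,5) (18,15) (13,19)]
2. After x ≤ 14: [(6,31/2) (6,7/3) (7,1) (10,0) (14,5/2) (14,91/5) (13,19)]
3. After y ≥ 2: [(6,31/2) (6,7/3) (25/4,2) (66/5,2) (14,5/2) (14,91/5) (13,19)]
4. After y ≤ 4: [(6,4) (6,7/3) (25/4,2) (66/5,2) (14,5/2) (14,4)]
5. Canonical ring: [(6,7/3) (25/4,2) (66/5,2) (14,5/2) (14,4) (6,4)]

Clipped polygon: [(6,7/3) (25/4,2) (66/5,2) (14,5/2) (14,4) (6,4)]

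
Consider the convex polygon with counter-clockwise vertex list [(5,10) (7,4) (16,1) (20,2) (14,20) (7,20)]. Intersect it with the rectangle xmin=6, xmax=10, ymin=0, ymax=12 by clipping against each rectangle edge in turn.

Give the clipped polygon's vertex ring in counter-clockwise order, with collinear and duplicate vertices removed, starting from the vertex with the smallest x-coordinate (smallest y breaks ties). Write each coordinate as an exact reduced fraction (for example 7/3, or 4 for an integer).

1. After x ≥ 6: [(6,15) (6,7) (7,4) (16,1) (20,2) (14,20) (7,20)]
2. After x ≤ 10: [(6,15) (6,7) (7,4) (10,3) (10,20) (7,20)]
3. After y ≥ 0: [(6,15) (6,7) (7,4) (10,3) (10,20) (7,20)]
4. After y ≤ 12: [(6,12) (6,7) (7,4) (10,3) (10,12)]
5. Canonical ring: [(6,7) (7,4) (10,3) (10,12) (6,12)]

Clipped polygon: [(6,7) (7,4) (10,3) (10,12) (6,12)]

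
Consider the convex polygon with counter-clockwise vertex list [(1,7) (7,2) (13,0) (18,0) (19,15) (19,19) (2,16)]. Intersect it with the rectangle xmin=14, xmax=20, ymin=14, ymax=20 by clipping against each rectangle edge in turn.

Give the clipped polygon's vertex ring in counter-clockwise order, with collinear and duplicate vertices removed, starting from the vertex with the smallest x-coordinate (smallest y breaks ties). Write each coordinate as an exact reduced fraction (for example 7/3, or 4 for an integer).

Clipped polygon: [(14,14) (284/15,14) (19,15) (19,19) (14,308/17)]

1. After x ≥ 14: [(14,0) (18,0) (19,15) (19,19) (14,308/17)]
2. After x ≤ 20: [(14,0) (18,0) (19,15) (19,19) (14,308/17)]
3. After y ≥ 14: [(14,14) (284/15,14) (19,15) (19,19) (14,308/17)]
4. After y ≤ 20: [(14,14) (284/15,14) (19,15) (19,19) (14,308/17)]
5. Canonical ring: [(14,14) (284/15,14) (19,15) (19,19) (14,308/17)]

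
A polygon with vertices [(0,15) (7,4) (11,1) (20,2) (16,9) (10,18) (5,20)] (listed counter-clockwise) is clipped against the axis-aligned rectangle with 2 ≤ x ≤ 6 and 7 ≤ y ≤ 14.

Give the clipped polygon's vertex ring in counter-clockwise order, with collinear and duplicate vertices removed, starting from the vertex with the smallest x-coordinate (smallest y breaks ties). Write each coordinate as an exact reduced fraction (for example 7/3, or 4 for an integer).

1. After x ≥ 2: [(2,17) (2,83/7) (7,4) (11,1) (20,2) (16,9) (10,18) (5,20)]
2. After x ≤ 6: [(2,17) (2,83/7) (6,39/7) (6,98/5) (5,20)]
3. After y ≥ 7: [(2,17) (2,83/7) (56/11,7) (6,7) (6,98/5) (5,20)]
4. After y ≤ 14: [(2,14) (2,83/7) (56/11,7) (6,7) (6,14)]
5. Canonical ring: [(2,83/7) (56/11,7) (6,7) (6,14) (2,14)]

Clipped polygon: [(2,83/7) (56/11,7) (6,7) (6,14) (2,14)]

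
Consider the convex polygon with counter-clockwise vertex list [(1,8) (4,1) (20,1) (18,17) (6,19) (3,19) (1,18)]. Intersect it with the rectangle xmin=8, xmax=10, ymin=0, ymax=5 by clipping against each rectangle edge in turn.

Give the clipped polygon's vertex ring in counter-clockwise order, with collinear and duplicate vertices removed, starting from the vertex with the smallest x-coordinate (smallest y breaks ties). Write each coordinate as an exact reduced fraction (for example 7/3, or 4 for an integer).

Clipped polygon: [(8,1) (10,1) (10,5) (8,5)]

1. After x ≥ 8: [(8,1) (20,1) (18,17) (8,56/3)]
2. After x ≤ 10: [(8,1) (10,1) (10,55/3) (8,56/3)]
3. After y ≥ 0: [(8,1) (10,1) (10,55/3) (8,56/3)]
4. After y ≤ 5: [(8,5) (8,1) (10,1) (10,5)]
5. Canonical ring: [(8,1) (10,1) (10,5) (8,5)]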